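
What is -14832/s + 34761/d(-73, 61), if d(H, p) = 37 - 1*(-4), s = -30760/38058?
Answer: 3026596857/157645 ≈ 19199.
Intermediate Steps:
s = -15380/19029 (s = -30760*1/38058 = -15380/19029 ≈ -0.80824)
d(H, p) = 41 (d(H, p) = 37 + 4 = 41)
-14832/s + 34761/d(-73, 61) = -14832/(-15380/19029) + 34761/41 = -14832*(-19029/15380) + 34761*(1/41) = 70559532/3845 + 34761/41 = 3026596857/157645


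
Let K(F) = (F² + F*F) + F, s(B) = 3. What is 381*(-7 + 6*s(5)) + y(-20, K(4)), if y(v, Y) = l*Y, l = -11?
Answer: 3795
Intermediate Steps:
K(F) = F + 2*F² (K(F) = (F² + F²) + F = 2*F² + F = F + 2*F²)
y(v, Y) = -11*Y
381*(-7 + 6*s(5)) + y(-20, K(4)) = 381*(-7 + 6*3) - 44*(1 + 2*4) = 381*(-7 + 18) - 44*(1 + 8) = 381*11 - 44*9 = 4191 - 11*36 = 4191 - 396 = 3795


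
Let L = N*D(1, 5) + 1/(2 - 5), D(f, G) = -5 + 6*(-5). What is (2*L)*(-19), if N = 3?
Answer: 12008/3 ≈ 4002.7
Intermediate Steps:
D(f, G) = -35 (D(f, G) = -5 - 30 = -35)
L = -316/3 (L = 3*(-35) + 1/(2 - 5) = -105 + 1/(-3) = -105 - ⅓ = -316/3 ≈ -105.33)
(2*L)*(-19) = (2*(-316/3))*(-19) = -632/3*(-19) = 12008/3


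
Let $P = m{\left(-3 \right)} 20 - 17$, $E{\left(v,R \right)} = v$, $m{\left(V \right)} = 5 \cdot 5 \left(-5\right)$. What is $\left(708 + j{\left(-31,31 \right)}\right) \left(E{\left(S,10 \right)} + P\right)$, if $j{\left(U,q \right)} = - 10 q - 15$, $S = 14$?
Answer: $-958649$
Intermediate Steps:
$m{\left(V \right)} = -125$ ($m{\left(V \right)} = 25 \left(-5\right) = -125$)
$j{\left(U,q \right)} = -15 - 10 q$
$P = -2517$ ($P = \left(-125\right) 20 - 17 = -2500 - 17 = -2517$)
$\left(708 + j{\left(-31,31 \right)}\right) \left(E{\left(S,10 \right)} + P\right) = \left(708 - 325\right) \left(14 - 2517\right) = \left(708 - 325\right) \left(-2503\right) = 383 \left(-2503\right) = -958649$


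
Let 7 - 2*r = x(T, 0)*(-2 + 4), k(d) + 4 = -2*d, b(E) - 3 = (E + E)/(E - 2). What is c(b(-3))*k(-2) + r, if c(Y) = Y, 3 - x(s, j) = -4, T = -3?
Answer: -7/2 ≈ -3.5000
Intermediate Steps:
b(E) = 3 + 2*E/(-2 + E) (b(E) = 3 + (E + E)/(E - 2) = 3 + (2*E)/(-2 + E) = 3 + 2*E/(-2 + E))
x(s, j) = 7 (x(s, j) = 3 - 1*(-4) = 3 + 4 = 7)
k(d) = -4 - 2*d
r = -7/2 (r = 7/2 - 7*(-2 + 4)/2 = 7/2 - 7*2/2 = 7/2 - ½*14 = 7/2 - 7 = -7/2 ≈ -3.5000)
c(b(-3))*k(-2) + r = ((-6 + 5*(-3))/(-2 - 3))*(-4 - 2*(-2)) - 7/2 = ((-6 - 15)/(-5))*(-4 + 4) - 7/2 = -⅕*(-21)*0 - 7/2 = (21/5)*0 - 7/2 = 0 - 7/2 = -7/2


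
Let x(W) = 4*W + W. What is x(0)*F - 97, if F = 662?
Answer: -97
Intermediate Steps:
x(W) = 5*W
x(0)*F - 97 = (5*0)*662 - 97 = 0*662 - 97 = 0 - 97 = -97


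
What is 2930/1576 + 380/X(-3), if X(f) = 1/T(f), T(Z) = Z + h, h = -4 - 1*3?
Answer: -2992935/788 ≈ -3798.1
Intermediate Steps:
h = -7 (h = -4 - 3 = -7)
T(Z) = -7 + Z (T(Z) = Z - 7 = -7 + Z)
X(f) = 1/(-7 + f)
2930/1576 + 380/X(-3) = 2930/1576 + 380/(1/(-7 - 3)) = 2930*(1/1576) + 380/(1/(-10)) = 1465/788 + 380/(-⅒) = 1465/788 + 380*(-10) = 1465/788 - 3800 = -2992935/788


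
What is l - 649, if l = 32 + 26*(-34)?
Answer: -1501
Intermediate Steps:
l = -852 (l = 32 - 884 = -852)
l - 649 = -852 - 649 = -1501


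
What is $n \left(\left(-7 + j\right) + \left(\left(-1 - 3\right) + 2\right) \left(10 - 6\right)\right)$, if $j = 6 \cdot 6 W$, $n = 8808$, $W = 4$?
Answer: $1136232$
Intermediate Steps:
$j = 144$ ($j = 6 \cdot 6 \cdot 4 = 36 \cdot 4 = 144$)
$n \left(\left(-7 + j\right) + \left(\left(-1 - 3\right) + 2\right) \left(10 - 6\right)\right) = 8808 \left(\left(-7 + 144\right) + \left(\left(-1 - 3\right) + 2\right) \left(10 - 6\right)\right) = 8808 \left(137 + \left(-4 + 2\right) 4\right) = 8808 \left(137 - 8\right) = 8808 \cdot 129 = 1136232$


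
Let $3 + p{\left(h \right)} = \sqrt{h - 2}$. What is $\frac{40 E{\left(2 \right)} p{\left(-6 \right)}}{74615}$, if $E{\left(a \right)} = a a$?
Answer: $- \frac{96}{14923} + \frac{64 i \sqrt{2}}{14923} \approx -0.006433 + 0.0060651 i$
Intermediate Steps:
$E{\left(a \right)} = a^{2}$
$p{\left(h \right)} = -3 + \sqrt{-2 + h}$ ($p{\left(h \right)} = -3 + \sqrt{h - 2} = -3 + \sqrt{-2 + h}$)
$\frac{40 E{\left(2 \right)} p{\left(-6 \right)}}{74615} = \frac{40 \cdot 2^{2} \left(-3 + \sqrt{-2 - 6}\right)}{74615} = 40 \cdot 4 \left(-3 + \sqrt{-8}\right) \frac{1}{74615} = 160 \left(-3 + 2 i \sqrt{2}\right) \frac{1}{74615} = \left(-480 + 320 i \sqrt{2}\right) \frac{1}{74615} = - \frac{96}{14923} + \frac{64 i \sqrt{2}}{14923}$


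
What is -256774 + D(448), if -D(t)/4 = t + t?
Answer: -260358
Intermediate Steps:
D(t) = -8*t (D(t) = -4*(t + t) = -8*t)
-256774 + D(448) = -256774 - 8*448 = -256774 - 3584 = -260358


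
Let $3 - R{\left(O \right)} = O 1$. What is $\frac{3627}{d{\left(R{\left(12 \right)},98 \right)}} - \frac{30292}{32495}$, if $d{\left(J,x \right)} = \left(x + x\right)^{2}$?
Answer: $- \frac{1045838107}{1248327920} \approx -0.83779$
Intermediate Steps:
$R{\left(O \right)} = 3 - O$ ($R{\left(O \right)} = 3 - O 1 = 3 - O$)
$d{\left(J,x \right)} = 4 x^{2}$ ($d{\left(J,x \right)} = \left(2 x\right)^{2} = 4 x^{2}$)
$\frac{3627}{d{\left(R{\left(12 \right)},98 \right)}} - \frac{30292}{32495} = \frac{3627}{4 \cdot 98^{2}} - \frac{30292}{32495} = \frac{3627}{4 \cdot 9604} - \frac{30292}{32495} = \frac{3627}{38416} - \frac{30292}{32495} = - \frac{1045838107}{1248327920}$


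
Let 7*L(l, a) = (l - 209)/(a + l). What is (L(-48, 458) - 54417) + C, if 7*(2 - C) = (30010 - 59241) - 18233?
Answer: -136711067/2870 ≈ -47635.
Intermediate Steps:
L(l, a) = (-209 + l)/(7*(a + l)) (L(l, a) = ((l - 209)/(a + l))/7 = ((-209 + l)/(a + l))/7 = (-209 + l)/(7*(a + l)))
C = 47478/7 (C = 2 - ((30010 - 59241) - 18233)/7 = 2 - (-29231 - 18233)/7 = 2 - ⅐*(-47464) = 2 + 47464/7 = 47478/7 ≈ 6782.6)
(L(-48, 458) - 54417) + C = ((-209 - 48)/(7*(458 - 48)) - 54417) + 47478/7 = ((⅐)*(-257)/410 - 54417) + 47478/7 = ((⅐)*(1/410)*(-257) - 54417) + 47478/7 = (-257/2870 - 54417) + 47478/7 = -156177047/2870 + 47478/7 = -136711067/2870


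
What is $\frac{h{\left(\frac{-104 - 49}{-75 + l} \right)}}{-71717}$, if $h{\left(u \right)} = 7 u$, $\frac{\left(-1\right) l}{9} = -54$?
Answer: $\frac{357}{9825229} \approx 3.6335 \cdot 10^{-5}$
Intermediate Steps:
$l = 486$ ($l = \left(-9\right) \left(-54\right) = 486$)
$\frac{h{\left(\frac{-104 - 49}{-75 + l} \right)}}{-71717} = \frac{7 \frac{-104 - 49}{-75 + 486}}{-71717} = 7 \left(- \frac{153}{411}\right) \left(- \frac{1}{71717}\right) = 7 \left(\left(-153\right) \frac{1}{411}\right) \left(- \frac{1}{71717}\right) = 7 \left(- \frac{51}{137}\right) \left(- \frac{1}{71717}\right) = \left(- \frac{357}{137}\right) \left(- \frac{1}{71717}\right) = \frac{357}{9825229}$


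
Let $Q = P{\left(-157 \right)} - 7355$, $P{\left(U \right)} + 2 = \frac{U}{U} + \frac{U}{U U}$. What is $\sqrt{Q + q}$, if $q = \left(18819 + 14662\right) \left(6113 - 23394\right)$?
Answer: $\frac{i \sqrt{14261726951690}}{157} \approx 24054.0 i$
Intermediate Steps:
$q = -578585161$ ($q = 33481 \left(-17281\right) = -578585161$)
$P{\left(U \right)} = -1 + \frac{1}{U}$ ($P{\left(U \right)} = -2 + \left(\frac{U}{U} + \frac{U}{U U}\right) = -2 + \left(1 + \frac{U}{U^{2}}\right) = -2 + \left(1 + \frac{1}{U}\right) = -1 + \frac{1}{U}$)
$Q = - \frac{1154893}{157}$ ($Q = \frac{1 - -157}{-157} - 7355 = - \frac{1 + 157}{157} - 7355 = \left(- \frac{1}{157}\right) 158 - 7355 = - \frac{158}{157} - 7355 = - \frac{1154893}{157} \approx -7356.0$)
$\sqrt{Q + q} = \sqrt{- \frac{1154893}{157} - 578585161} = \sqrt{- \frac{90839025170}{157}} = \frac{i \sqrt{14261726951690}}{157}$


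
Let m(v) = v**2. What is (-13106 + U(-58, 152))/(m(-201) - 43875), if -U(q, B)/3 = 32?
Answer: 6601/1737 ≈ 3.8002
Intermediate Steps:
U(q, B) = -96 (U(q, B) = -3*32 = -96)
(-13106 + U(-58, 152))/(m(-201) - 43875) = (-13106 - 96)/((-201)**2 - 43875) = -13202/(40401 - 43875) = -13202/(-3474) = -13202*(-1/3474) = 6601/1737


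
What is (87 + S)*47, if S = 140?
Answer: 10669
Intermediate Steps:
(87 + S)*47 = (87 + 140)*47 = 227*47 = 10669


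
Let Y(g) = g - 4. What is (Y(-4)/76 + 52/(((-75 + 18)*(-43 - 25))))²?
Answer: 7921/938961 ≈ 0.0084359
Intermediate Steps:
Y(g) = -4 + g
(Y(-4)/76 + 52/(((-75 + 18)*(-43 - 25))))² = ((-4 - 4)/76 + 52/(((-75 + 18)*(-43 - 25))))² = (-8*1/76 + 52/((-57*(-68))))² = (-2/19 + 52/3876)² = (-2/19 + 52*(1/3876))² = (-2/19 + 13/969)² = (-89/969)² = 7921/938961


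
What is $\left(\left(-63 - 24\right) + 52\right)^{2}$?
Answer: $1225$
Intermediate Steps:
$\left(\left(-63 - 24\right) + 52\right)^{2} = \left(-87 + 52\right)^{2} = \left(-35\right)^{2} = 1225$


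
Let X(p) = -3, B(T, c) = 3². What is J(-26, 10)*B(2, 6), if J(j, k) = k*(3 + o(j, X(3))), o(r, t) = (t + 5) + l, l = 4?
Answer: 810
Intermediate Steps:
B(T, c) = 9
o(r, t) = 9 + t (o(r, t) = (t + 5) + 4 = (5 + t) + 4 = 9 + t)
J(j, k) = 9*k (J(j, k) = k*(3 + (9 - 3)) = k*(3 + 6) = k*9 = 9*k)
J(-26, 10)*B(2, 6) = (9*10)*9 = 90*9 = 810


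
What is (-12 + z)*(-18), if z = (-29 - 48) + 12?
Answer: 1386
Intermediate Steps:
z = -65 (z = -77 + 12 = -65)
(-12 + z)*(-18) = (-12 - 65)*(-18) = -77*(-18) = 1386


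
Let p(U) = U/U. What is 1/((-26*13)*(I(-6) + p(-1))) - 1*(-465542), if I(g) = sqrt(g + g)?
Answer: 2045591547/4394 + I*sqrt(3)/2197 ≈ 4.6554e+5 + 0.00078837*I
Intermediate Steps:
I(g) = sqrt(2)*sqrt(g) (I(g) = sqrt(2*g) = sqrt(2)*sqrt(g))
p(U) = 1
1/((-26*13)*(I(-6) + p(-1))) - 1*(-465542) = 1/((-26*13)*(sqrt(2)*sqrt(-6) + 1)) - 1*(-465542) = 1/(-338*(sqrt(2)*(I*sqrt(6)) + 1)) + 465542 = 1/(-338*(2*I*sqrt(3) + 1)) + 465542 = 1/(-338*(1 + 2*I*sqrt(3))) + 465542 = 1/(-338 - 676*I*sqrt(3)) + 465542 = 465542 + 1/(-338 - 676*I*sqrt(3))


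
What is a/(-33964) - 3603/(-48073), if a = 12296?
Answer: -117183329/408187843 ≈ -0.28708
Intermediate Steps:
a/(-33964) - 3603/(-48073) = 12296/(-33964) - 3603/(-48073) = 12296*(-1/33964) - 3603*(-1/48073) = -3074/8491 + 3603/48073 = -117183329/408187843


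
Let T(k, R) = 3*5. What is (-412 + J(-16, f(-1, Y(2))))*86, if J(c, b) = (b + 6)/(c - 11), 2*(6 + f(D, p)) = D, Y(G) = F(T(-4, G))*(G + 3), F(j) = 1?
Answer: -956621/27 ≈ -35430.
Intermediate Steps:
T(k, R) = 15
Y(G) = 3 + G (Y(G) = 1*(G + 3) = 1*(3 + G) = 3 + G)
f(D, p) = -6 + D/2
J(c, b) = (6 + b)/(-11 + c)
(-412 + J(-16, f(-1, Y(2))))*86 = (-412 + (6 + (-6 + (½)*(-1)))/(-11 - 16))*86 = (-412 + (6 + (-6 - ½))/(-27))*86 = (-412 - (6 - 13/2)/27)*86 = (-412 - 1/27*(-½))*86 = (-412 + 1/54)*86 = -22247/54*86 = -956621/27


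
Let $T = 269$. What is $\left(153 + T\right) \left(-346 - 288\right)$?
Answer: $-267548$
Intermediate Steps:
$\left(153 + T\right) \left(-346 - 288\right) = \left(153 + 269\right) \left(-346 - 288\right) = 422 \left(-634\right) = -267548$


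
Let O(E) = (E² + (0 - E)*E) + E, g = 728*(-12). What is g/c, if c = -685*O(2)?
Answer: 4368/685 ≈ 6.3766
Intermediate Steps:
g = -8736
O(E) = E (O(E) = (E² + (-E)*E) + E = (E² - E²) + E = 0 + E = E)
c = -1370 (c = -685*2 = -1370)
g/c = -8736/(-1370) = -8736*(-1/1370) = 4368/685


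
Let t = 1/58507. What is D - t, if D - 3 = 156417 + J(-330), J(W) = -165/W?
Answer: 18303388385/117014 ≈ 1.5642e+5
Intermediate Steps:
D = 312841/2 (D = 3 + (156417 - 165/(-330)) = 3 + (156417 - 165*(-1/330)) = 3 + (156417 + ½) = 3 + 312835/2 = 312841/2 ≈ 1.5642e+5)
t = 1/58507 ≈ 1.7092e-5
D - t = 312841/2 - 1*1/58507 = 312841/2 - 1/58507 = 18303388385/117014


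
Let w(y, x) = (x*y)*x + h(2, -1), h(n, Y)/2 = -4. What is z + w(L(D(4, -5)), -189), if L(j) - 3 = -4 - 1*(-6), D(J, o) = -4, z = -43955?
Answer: 134642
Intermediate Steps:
h(n, Y) = -8 (h(n, Y) = 2*(-4) = -8)
L(j) = 5 (L(j) = 3 + (-4 - 1*(-6)) = 3 + (-4 + 6) = 3 + 2 = 5)
w(y, x) = -8 + y*x² (w(y, x) = (x*y)*x - 8 = y*x² - 8 = -8 + y*x²)
z + w(L(D(4, -5)), -189) = -43955 + (-8 + 5*(-189)²) = -43955 + (-8 + 5*35721) = -43955 + (-8 + 178605) = -43955 + 178597 = 134642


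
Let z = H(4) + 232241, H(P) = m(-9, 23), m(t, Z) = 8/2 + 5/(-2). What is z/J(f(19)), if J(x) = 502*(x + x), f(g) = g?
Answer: 464485/38152 ≈ 12.175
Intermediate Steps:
J(x) = 1004*x (J(x) = 502*(2*x) = 1004*x)
m(t, Z) = 3/2 (m(t, Z) = 8*(½) + 5*(-½) = 4 - 5/2 = 3/2)
H(P) = 3/2
z = 464485/2 (z = 3/2 + 232241 = 464485/2 ≈ 2.3224e+5)
z/J(f(19)) = 464485/(2*((1004*19))) = (464485/2)/19076 = (464485/2)*(1/19076) = 464485/38152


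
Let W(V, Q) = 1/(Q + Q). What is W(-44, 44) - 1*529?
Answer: -46551/88 ≈ -528.99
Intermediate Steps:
W(V, Q) = 1/(2*Q)
W(-44, 44) - 1*529 = (½)/44 - 1*529 = (½)*(1/44) - 529 = 1/88 - 529 = -46551/88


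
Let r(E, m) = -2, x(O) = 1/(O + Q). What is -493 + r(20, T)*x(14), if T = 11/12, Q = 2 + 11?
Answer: -13313/27 ≈ -493.07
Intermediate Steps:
Q = 13
T = 11/12 (T = 11*(1/12) = 11/12 ≈ 0.91667)
x(O) = 1/(13 + O) (x(O) = 1/(O + 13) = 1/(13 + O))
-493 + r(20, T)*x(14) = -493 - 2/(13 + 14) = -493 - 2/27 = -13313/27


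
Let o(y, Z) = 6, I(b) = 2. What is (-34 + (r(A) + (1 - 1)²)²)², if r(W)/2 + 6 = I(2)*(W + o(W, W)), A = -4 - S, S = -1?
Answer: 1156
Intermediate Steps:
A = -3 (A = -4 - 1*(-1) = -4 + 1 = -3)
r(W) = 12 + 4*W (r(W) = -12 + 2*(2*(W + 6)) = -12 + 2*(2*(6 + W)) = -12 + 2*(12 + 2*W) = -12 + (24 + 4*W) = 12 + 4*W)
(-34 + (r(A) + (1 - 1)²)²)² = (-34 + ((12 + 4*(-3)) + (1 - 1)²)²)² = (-34 + ((12 - 12) + 0²)²)² = (-34 + (0 + 0)²)² = (-34 + 0²)² = (-34 + 0)² = (-34)² = 1156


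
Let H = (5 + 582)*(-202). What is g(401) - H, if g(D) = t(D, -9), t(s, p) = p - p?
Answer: 118574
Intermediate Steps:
H = -118574 (H = 587*(-202) = -118574)
t(s, p) = 0
g(D) = 0
g(401) - H = 0 - 1*(-118574) = 0 + 118574 = 118574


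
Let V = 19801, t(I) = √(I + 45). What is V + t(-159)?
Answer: 19801 + I*√114 ≈ 19801.0 + 10.677*I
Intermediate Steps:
t(I) = √(45 + I)
V + t(-159) = 19801 + √(45 - 159) = 19801 + √(-114) = 19801 + I*√114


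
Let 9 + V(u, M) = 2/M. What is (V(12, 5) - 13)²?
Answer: 11664/25 ≈ 466.56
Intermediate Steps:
V(u, M) = -9 + 2/M
(V(12, 5) - 13)² = ((-9 + 2/5) - 13)² = ((-9 + 2*(⅕)) - 13)² = ((-9 + ⅖) - 13)² = (-43/5 - 13)² = (-108/5)² = 11664/25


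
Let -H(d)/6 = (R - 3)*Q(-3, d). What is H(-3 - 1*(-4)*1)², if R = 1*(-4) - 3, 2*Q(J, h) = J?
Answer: 8100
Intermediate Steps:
Q(J, h) = J/2
R = -7 (R = -4 - 3 = -7)
H(d) = -90 (H(d) = -6*(-7 - 3)*(½)*(-3) = -(-60)*(-3)/2 = -6*15 = -90)
H(-3 - 1*(-4)*1)² = (-90)² = 8100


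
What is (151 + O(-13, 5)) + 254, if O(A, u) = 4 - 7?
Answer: 402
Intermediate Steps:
O(A, u) = -3
(151 + O(-13, 5)) + 254 = (151 - 3) + 254 = 148 + 254 = 402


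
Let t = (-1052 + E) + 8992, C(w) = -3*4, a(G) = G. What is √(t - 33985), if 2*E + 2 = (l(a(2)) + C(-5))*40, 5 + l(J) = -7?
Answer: I*√26526 ≈ 162.87*I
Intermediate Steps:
C(w) = -12
l(J) = -12 (l(J) = -5 - 7 = -12)
E = -481 (E = -1 + ((-12 - 12)*40)/2 = -1 + (-24*40)/2 = -1 + (½)*(-960) = -1 - 480 = -481)
t = 7459 (t = (-1052 - 481) + 8992 = -1533 + 8992 = 7459)
√(t - 33985) = √(7459 - 33985) = √(-26526) = I*√26526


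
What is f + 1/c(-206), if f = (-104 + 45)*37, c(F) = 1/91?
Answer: -2092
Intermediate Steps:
c(F) = 1/91
f = -2183 (f = -59*37 = -2183)
f + 1/c(-206) = -2183 + 1/(1/91) = -2183 + 91 = -2092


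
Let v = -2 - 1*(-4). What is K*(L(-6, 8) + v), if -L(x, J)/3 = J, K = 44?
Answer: -968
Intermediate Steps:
L(x, J) = -3*J
v = 2 (v = -2 + 4 = 2)
K*(L(-6, 8) + v) = 44*(-3*8 + 2) = 44*(-24 + 2) = 44*(-22) = -968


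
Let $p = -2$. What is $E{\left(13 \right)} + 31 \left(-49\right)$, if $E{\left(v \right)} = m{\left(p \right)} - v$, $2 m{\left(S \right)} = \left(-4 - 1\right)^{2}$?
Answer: $- \frac{3039}{2} \approx -1519.5$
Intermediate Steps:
$m{\left(S \right)} = \frac{25}{2}$ ($m{\left(S \right)} = \frac{\left(-4 - 1\right)^{2}}{2} = \frac{\left(-5\right)^{2}}{2} = \frac{1}{2} \cdot 25 = \frac{25}{2}$)
$E{\left(v \right)} = \frac{25}{2} - v$
$E{\left(13 \right)} + 31 \left(-49\right) = \left(\frac{25}{2} - 13\right) + 31 \left(-49\right) = \left(\frac{25}{2} - 13\right) - 1519 = - \frac{1}{2} - 1519 = - \frac{3039}{2}$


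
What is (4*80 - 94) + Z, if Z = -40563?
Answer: -40337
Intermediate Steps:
(4*80 - 94) + Z = (4*80 - 94) - 40563 = (320 - 94) - 40563 = 226 - 40563 = -40337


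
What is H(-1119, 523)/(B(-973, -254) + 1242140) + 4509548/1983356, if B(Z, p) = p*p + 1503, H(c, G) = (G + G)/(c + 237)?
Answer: 650387180361256/286048586426841 ≈ 2.2737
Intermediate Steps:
H(c, G) = 2*G/(237 + c) (H(c, G) = (2*G)/(237 + c) = 2*G/(237 + c))
B(Z, p) = 1503 + p² (B(Z, p) = p² + 1503 = 1503 + p²)
H(-1119, 523)/(B(-973, -254) + 1242140) + 4509548/1983356 = (2*523/(237 - 1119))/((1503 + (-254)²) + 1242140) + 4509548/1983356 = (2*523/(-882))/((1503 + 64516) + 1242140) + 4509548*(1/1983356) = (2*523*(-1/882))/(66019 + 1242140) + 1127387/495839 = -523/441/1308159 + 1127387/495839 = -523/441*1/1308159 + 1127387/495839 = -523/576898119 + 1127387/495839 = 650387180361256/286048586426841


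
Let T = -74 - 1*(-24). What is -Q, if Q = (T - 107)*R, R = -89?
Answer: -13973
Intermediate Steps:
T = -50 (T = -74 + 24 = -50)
Q = 13973 (Q = (-50 - 107)*(-89) = -157*(-89) = 13973)
-Q = -1*13973 = -13973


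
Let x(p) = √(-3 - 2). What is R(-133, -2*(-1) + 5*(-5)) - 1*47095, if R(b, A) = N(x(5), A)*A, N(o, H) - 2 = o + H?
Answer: -46612 - 23*I*√5 ≈ -46612.0 - 51.43*I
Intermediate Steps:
x(p) = I*√5 (x(p) = √(-5) = I*√5)
N(o, H) = 2 + H + o (N(o, H) = 2 + (o + H) = 2 + (H + o) = 2 + H + o)
R(b, A) = A*(2 + A + I*√5) (R(b, A) = (2 + A + I*√5)*A = A*(2 + A + I*√5))
R(-133, -2*(-1) + 5*(-5)) - 1*47095 = (-2*(-1) + 5*(-5))*(2 + (-2*(-1) + 5*(-5)) + I*√5) - 1*47095 = (2 - 25)*(2 + (2 - 25) + I*√5) - 47095 = -23*(2 - 23 + I*√5) - 47095 = -23*(-21 + I*√5) - 47095 = (483 - 23*I*√5) - 47095 = -46612 - 23*I*√5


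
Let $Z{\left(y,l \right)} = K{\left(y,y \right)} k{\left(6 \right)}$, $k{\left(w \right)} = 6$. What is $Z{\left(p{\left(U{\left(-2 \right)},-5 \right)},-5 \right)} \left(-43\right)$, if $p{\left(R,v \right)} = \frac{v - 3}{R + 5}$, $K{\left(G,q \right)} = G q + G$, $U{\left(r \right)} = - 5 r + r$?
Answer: $\frac{10320}{169} \approx 61.065$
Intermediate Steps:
$U{\left(r \right)} = - 4 r$
$K{\left(G,q \right)} = G + G q$
$p{\left(R,v \right)} = \frac{-3 + v}{5 + R}$
$Z{\left(y,l \right)} = 6 y \left(1 + y\right)$ ($Z{\left(y,l \right)} = y \left(1 + y\right) 6 = 6 y \left(1 + y\right)$)
$Z{\left(p{\left(U{\left(-2 \right)},-5 \right)},-5 \right)} \left(-43\right) = 6 \frac{-3 - 5}{5 - -8} \left(1 + \frac{-3 - 5}{5 - -8}\right) \left(-43\right) = 6 \frac{1}{5 + 8} \left(-8\right) \left(1 + \frac{1}{5 + 8} \left(-8\right)\right) \left(-43\right) = 6 \cdot \frac{1}{13} \left(-8\right) \left(1 + \frac{1}{13} \left(-8\right)\right) \left(-43\right) = 6 \left(- \frac{8}{13}\right) \left(1 - \frac{8}{13}\right) \left(-43\right) = 6 \left(- \frac{8}{13}\right) \frac{5}{13} \left(-43\right) = \left(- \frac{240}{169}\right) \left(-43\right) = \frac{10320}{169}$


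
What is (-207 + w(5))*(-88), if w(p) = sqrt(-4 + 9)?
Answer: 18216 - 88*sqrt(5) ≈ 18019.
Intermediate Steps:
w(p) = sqrt(5)
(-207 + w(5))*(-88) = (-207 + sqrt(5))*(-88) = 18216 - 88*sqrt(5)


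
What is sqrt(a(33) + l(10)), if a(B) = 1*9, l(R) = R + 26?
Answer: 3*sqrt(5) ≈ 6.7082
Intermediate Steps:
l(R) = 26 + R
a(B) = 9
sqrt(a(33) + l(10)) = sqrt(9 + (26 + 10)) = sqrt(9 + 36) = sqrt(45) = 3*sqrt(5)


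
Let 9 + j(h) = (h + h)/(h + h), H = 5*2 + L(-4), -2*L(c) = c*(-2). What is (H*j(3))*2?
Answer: -96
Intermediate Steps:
L(c) = c (L(c) = -c*(-2)/2 = -(-1)*c = c)
H = 6 (H = 5*2 - 4 = 10 - 4 = 6)
j(h) = -8 (j(h) = -9 + (h + h)/(h + h) = -9 + (2*h)/((2*h)) = -9 + (2*h)*(1/(2*h)) = -9 + 1 = -8)
(H*j(3))*2 = (6*(-8))*2 = -48*2 = -96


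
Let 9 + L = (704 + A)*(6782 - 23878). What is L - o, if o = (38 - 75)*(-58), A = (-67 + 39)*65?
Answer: 19076981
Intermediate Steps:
A = -1820 (A = -28*65 = -1820)
o = 2146 (o = -37*(-58) = 2146)
L = 19079127 (L = -9 + (704 - 1820)*(6782 - 23878) = -9 - 1116*(-17096) = -9 + 19079136 = 19079127)
L - o = 19079127 - 1*2146 = 19079127 - 2146 = 19076981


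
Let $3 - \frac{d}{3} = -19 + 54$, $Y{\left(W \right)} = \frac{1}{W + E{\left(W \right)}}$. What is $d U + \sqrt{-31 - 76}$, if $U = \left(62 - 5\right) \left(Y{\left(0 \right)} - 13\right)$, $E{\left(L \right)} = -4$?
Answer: $72504 + i \sqrt{107} \approx 72504.0 + 10.344 i$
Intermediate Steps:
$Y{\left(W \right)} = \frac{1}{-4 + W}$ ($Y{\left(W \right)} = \frac{1}{W - 4} = \frac{1}{-4 + W}$)
$d = -96$ ($d = 9 - 3 \left(-19 + 54\right) = 9 - 105 = -96$)
$U = - \frac{3021}{4}$ ($U = \left(62 - 5\right) \left(\frac{1}{-4 + 0} - 13\right) = 57 \left(\frac{1}{-4} - 13\right) = 57 \left(- \frac{1}{4} - 13\right) = 57 \left(- \frac{53}{4}\right) = - \frac{3021}{4} \approx -755.25$)
$d U + \sqrt{-31 - 76} = \left(-96\right) \left(- \frac{3021}{4}\right) + \sqrt{-31 - 76} = 72504 + \sqrt{-107} = 72504 + i \sqrt{107}$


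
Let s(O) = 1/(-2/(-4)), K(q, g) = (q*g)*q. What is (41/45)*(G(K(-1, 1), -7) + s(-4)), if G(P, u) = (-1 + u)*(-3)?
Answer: 1066/45 ≈ 23.689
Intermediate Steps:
K(q, g) = g*q² (K(q, g) = (g*q)*q = g*q²)
s(O) = 2 (s(O) = 1/(-2*(-¼)) = 1/(½) = 2)
G(P, u) = 3 - 3*u
(41/45)*(G(K(-1, 1), -7) + s(-4)) = (41/45)*((3 - 3*(-7)) + 2) = (41*(1/45))*((3 + 21) + 2) = 41*(24 + 2)/45 = (41/45)*26 = 1066/45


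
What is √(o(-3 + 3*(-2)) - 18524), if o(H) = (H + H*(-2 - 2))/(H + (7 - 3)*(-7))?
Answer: 29*I*√30155/37 ≈ 136.11*I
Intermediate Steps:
o(H) = -3*H/(-28 + H) (o(H) = (H + H*(-4))/(H + 4*(-7)) = (H - 4*H)/(H - 28) = (-3*H)/(-28 + H) = -3*H/(-28 + H))
√(o(-3 + 3*(-2)) - 18524) = √(-3*(-3 + 3*(-2))/(-28 + (-3 + 3*(-2))) - 18524) = √(-3*(-3 - 6)/(-28 + (-3 - 6)) - 18524) = √(-3*(-9)/(-28 - 9) - 18524) = √(-3*(-9)/(-37) - 18524) = √(-3*(-9)*(-1/37) - 18524) = √(-27/37 - 18524) = √(-685415/37) = 29*I*√30155/37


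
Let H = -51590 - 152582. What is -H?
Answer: 204172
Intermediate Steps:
H = -204172
-H = -1*(-204172) = 204172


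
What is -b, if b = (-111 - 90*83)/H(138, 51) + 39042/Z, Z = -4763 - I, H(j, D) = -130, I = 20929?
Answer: -7903983/139165 ≈ -56.796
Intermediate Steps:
Z = -25692 (Z = -4763 - 1*20929 = -4763 - 20929 = -25692)
b = 7903983/139165 (b = (-111 - 90*83)/(-130) + 39042/(-25692) = (-111 - 7470)*(-1/130) + 39042*(-1/25692) = -7581*(-1/130) - 6507/4282 = 7581/130 - 6507/4282 = 7903983/139165 ≈ 56.796)
-b = -1*7903983/139165 = -7903983/139165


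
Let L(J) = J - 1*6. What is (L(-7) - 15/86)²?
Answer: 1283689/7396 ≈ 173.57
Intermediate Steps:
L(J) = -6 + J (L(J) = J - 6 = -6 + J)
(L(-7) - 15/86)² = ((-6 - 7) - 15/86)² = (-13 - 15*1/86)² = (-13 - 15/86)² = (-1133/86)² = 1283689/7396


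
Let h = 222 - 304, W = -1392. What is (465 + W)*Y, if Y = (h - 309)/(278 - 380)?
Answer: -7107/2 ≈ -3553.5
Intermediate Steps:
h = -82
Y = 23/6 (Y = (-82 - 309)/(278 - 380) = -391/(-102) = -391*(-1/102) = 23/6 ≈ 3.8333)
(465 + W)*Y = (465 - 1392)*(23/6) = -927*23/6 = -7107/2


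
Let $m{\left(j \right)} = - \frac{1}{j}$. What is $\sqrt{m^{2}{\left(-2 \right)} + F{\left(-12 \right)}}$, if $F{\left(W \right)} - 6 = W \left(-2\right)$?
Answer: $\frac{11}{2} \approx 5.5$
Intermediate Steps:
$F{\left(W \right)} = 6 - 2 W$ ($F{\left(W \right)} = 6 + W \left(-2\right) = 6 - 2 W$)
$\sqrt{m^{2}{\left(-2 \right)} + F{\left(-12 \right)}} = \sqrt{\left(- \frac{1}{-2}\right)^{2} + \left(6 - -24\right)} = \sqrt{\left(\left(-1\right) \left(- \frac{1}{2}\right)\right)^{2} + \left(6 + 24\right)} = \sqrt{\left(\frac{1}{2}\right)^{2} + 30} = \sqrt{\frac{1}{4} + 30} = \sqrt{\frac{121}{4}} = \frac{11}{2}$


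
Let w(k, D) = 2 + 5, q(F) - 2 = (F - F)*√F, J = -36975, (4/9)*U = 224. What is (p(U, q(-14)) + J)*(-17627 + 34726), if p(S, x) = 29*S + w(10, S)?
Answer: -382196848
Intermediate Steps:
U = 504 (U = (9/4)*224 = 504)
q(F) = 2 (q(F) = 2 + (F - F)*√F = 2 + 0*√F = 2 + 0 = 2)
w(k, D) = 7
p(S, x) = 7 + 29*S (p(S, x) = 29*S + 7 = 7 + 29*S)
(p(U, q(-14)) + J)*(-17627 + 34726) = ((7 + 29*504) - 36975)*(-17627 + 34726) = ((7 + 14616) - 36975)*17099 = (14623 - 36975)*17099 = -22352*17099 = -382196848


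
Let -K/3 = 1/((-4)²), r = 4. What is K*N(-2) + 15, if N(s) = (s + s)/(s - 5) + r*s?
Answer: 459/28 ≈ 16.393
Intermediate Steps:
N(s) = 4*s + 2*s/(-5 + s) (N(s) = (s + s)/(s - 5) + 4*s = (2*s)/(-5 + s) + 4*s = 2*s/(-5 + s) + 4*s = 4*s + 2*s/(-5 + s))
K = -3/16 (K = -3/((-4)²) = -3/16 ≈ -0.18750)
K*N(-2) + 15 = -3*(-2)*(-9 + 2*(-2))/(8*(-5 - 2)) + 15 = -3*(-2)*(-9 - 4)/(8*(-7)) + 15 = -3*(-2)*(-1)*(-13)/(8*7) + 15 = -3/16*(-52/7) + 15 = 39/28 + 15 = 459/28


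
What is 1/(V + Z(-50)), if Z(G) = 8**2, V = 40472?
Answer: 1/40536 ≈ 2.4669e-5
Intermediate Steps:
Z(G) = 64
1/(V + Z(-50)) = 1/(40472 + 64) = 1/40536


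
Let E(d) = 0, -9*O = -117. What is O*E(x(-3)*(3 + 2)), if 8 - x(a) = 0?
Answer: 0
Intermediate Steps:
O = 13 (O = -⅑*(-117) = 13)
x(a) = 8 (x(a) = 8 - 1*0 = 8 + 0 = 8)
O*E(x(-3)*(3 + 2)) = 13*0 = 0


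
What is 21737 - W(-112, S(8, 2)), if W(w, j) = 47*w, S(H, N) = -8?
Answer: 27001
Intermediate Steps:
21737 - W(-112, S(8, 2)) = 21737 - 47*(-112) = 21737 - 1*(-5264) = 21737 + 5264 = 27001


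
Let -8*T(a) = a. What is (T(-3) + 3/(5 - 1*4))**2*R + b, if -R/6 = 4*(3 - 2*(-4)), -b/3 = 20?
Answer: -24537/8 ≈ -3067.1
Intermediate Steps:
T(a) = -a/8
b = -60 (b = -3*20 = -60)
R = -264 (R = -24*(3 - 2*(-4)) = -24*(3 + 8) = -24*11 = -6*44 = -264)
(T(-3) + 3/(5 - 1*4))**2*R + b = (-1/8*(-3) + 3/(5 - 1*4))**2*(-264) - 60 = (3/8 + 3/(5 - 4))**2*(-264) - 60 = (3/8 + 3/1)**2*(-264) - 60 = (3/8 + 3*1)**2*(-264) - 60 = (3/8 + 3)**2*(-264) - 60 = (27/8)**2*(-264) - 60 = (729/64)*(-264) - 60 = -24057/8 - 60 = -24537/8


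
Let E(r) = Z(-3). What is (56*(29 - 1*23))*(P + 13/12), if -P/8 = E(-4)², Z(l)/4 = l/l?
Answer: -42644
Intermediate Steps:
Z(l) = 4 (Z(l) = 4*(l/l) = 4*1 = 4)
E(r) = 4
P = -128 (P = -8*4² = -8*16 = -128)
(56*(29 - 1*23))*(P + 13/12) = (56*(29 - 1*23))*(-128 + 13/12) = (56*(29 - 23))*(-128 + 13*(1/12)) = (56*6)*(-128 + 13/12) = 336*(-1523/12) = -42644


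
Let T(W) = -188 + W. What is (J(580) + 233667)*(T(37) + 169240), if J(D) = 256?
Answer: 39553806147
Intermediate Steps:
(J(580) + 233667)*(T(37) + 169240) = (256 + 233667)*((-188 + 37) + 169240) = 233923*(-151 + 169240) = 233923*169089 = 39553806147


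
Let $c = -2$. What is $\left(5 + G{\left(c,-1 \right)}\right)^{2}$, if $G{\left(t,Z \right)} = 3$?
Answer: $64$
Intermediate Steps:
$\left(5 + G{\left(c,-1 \right)}\right)^{2} = \left(5 + 3\right)^{2} = 8^{2} = 64$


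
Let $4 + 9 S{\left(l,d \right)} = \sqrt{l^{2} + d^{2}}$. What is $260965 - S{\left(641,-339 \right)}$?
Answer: $\frac{2348689}{9} - \frac{\sqrt{525802}}{9} \approx 2.6089 \cdot 10^{5}$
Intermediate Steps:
$S{\left(l,d \right)} = - \frac{4}{9} + \frac{\sqrt{d^{2} + l^{2}}}{9}$ ($S{\left(l,d \right)} = - \frac{4}{9} + \frac{\sqrt{l^{2} + d^{2}}}{9} = - \frac{4}{9} + \frac{\sqrt{d^{2} + l^{2}}}{9}$)
$260965 - S{\left(641,-339 \right)} = 260965 - \left(- \frac{4}{9} + \frac{\sqrt{\left(-339\right)^{2} + 641^{2}}}{9}\right) = 260965 - \left(- \frac{4}{9} + \frac{\sqrt{114921 + 410881}}{9}\right) = 260965 - \left(- \frac{4}{9} + \frac{\sqrt{525802}}{9}\right) = 260965 + \left(\frac{4}{9} - \frac{\sqrt{525802}}{9}\right) = \frac{2348689}{9} - \frac{\sqrt{525802}}{9}$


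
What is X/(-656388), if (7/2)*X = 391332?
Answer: -65222/382893 ≈ -0.17034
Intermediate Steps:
X = 782664/7 (X = (2/7)*391332 = 782664/7 ≈ 1.1181e+5)
X/(-656388) = (782664/7)/(-656388) = (782664/7)*(-1/656388) = -65222/382893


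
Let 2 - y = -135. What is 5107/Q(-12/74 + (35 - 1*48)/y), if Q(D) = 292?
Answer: 5107/292 ≈ 17.490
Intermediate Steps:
y = 137 (y = 2 - 1*(-135) = 2 + 135 = 137)
5107/Q(-12/74 + (35 - 1*48)/y) = 5107/292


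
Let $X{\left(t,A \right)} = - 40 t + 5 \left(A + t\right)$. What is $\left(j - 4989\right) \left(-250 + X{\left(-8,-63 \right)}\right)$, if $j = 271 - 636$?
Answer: $1525890$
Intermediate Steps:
$j = -365$
$X{\left(t,A \right)} = - 35 t + 5 A$ ($X{\left(t,A \right)} = - 40 t + \left(5 A + 5 t\right) = - 35 t + 5 A$)
$\left(j - 4989\right) \left(-250 + X{\left(-8,-63 \right)}\right) = \left(-365 - 4989\right) \left(-250 + \left(\left(-35\right) \left(-8\right) + 5 \left(-63\right)\right)\right) = - 5354 \left(-250 + \left(280 - 315\right)\right) = - 5354 \left(-250 - 35\right) = \left(-5354\right) \left(-285\right) = 1525890$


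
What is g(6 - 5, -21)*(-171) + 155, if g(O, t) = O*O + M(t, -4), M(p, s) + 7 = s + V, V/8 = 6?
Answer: -6343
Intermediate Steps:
V = 48 (V = 8*6 = 48)
M(p, s) = 41 + s (M(p, s) = -7 + (s + 48) = -7 + (48 + s) = 41 + s)
g(O, t) = 37 + O² (g(O, t) = O*O + (41 - 4) = O² + 37 = 37 + O²)
g(6 - 5, -21)*(-171) + 155 = (37 + (6 - 5)²)*(-171) + 155 = (37 + 1²)*(-171) + 155 = (37 + 1)*(-171) + 155 = 38*(-171) + 155 = -6498 + 155 = -6343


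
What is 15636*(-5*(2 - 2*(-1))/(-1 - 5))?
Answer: 52120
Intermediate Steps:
15636*(-5*(2 - 2*(-1))/(-1 - 5)) = 15636*(-5/((-6/(2 + 2)))) = 15636*(-5/((-6/4))) = 15636*(-5/((-6*¼))) = 15636*(-5/(-3/2)) = 15636*(-5*(-⅔)) = 15636*(10/3) = 52120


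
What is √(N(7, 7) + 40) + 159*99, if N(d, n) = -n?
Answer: 15741 + √33 ≈ 15747.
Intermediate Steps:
√(N(7, 7) + 40) + 159*99 = √(-1*7 + 40) + 159*99 = √(-7 + 40) + 15741 = √33 + 15741 = 15741 + √33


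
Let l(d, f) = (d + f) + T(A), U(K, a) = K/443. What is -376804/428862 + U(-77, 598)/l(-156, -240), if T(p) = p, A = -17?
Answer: -4921904333/5604583047 ≈ -0.87819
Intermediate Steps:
U(K, a) = K/443 (U(K, a) = K*(1/443) = K/443)
l(d, f) = -17 + d + f (l(d, f) = (d + f) - 17 = -17 + d + f)
-376804/428862 + U(-77, 598)/l(-156, -240) = -376804/428862 + ((1/443)*(-77))/(-17 - 156 - 240) = -376804*1/428862 - 77/443/(-413) = -188402/214431 - 77/443*(-1/413) = -188402/214431 + 11/26137 = -4921904333/5604583047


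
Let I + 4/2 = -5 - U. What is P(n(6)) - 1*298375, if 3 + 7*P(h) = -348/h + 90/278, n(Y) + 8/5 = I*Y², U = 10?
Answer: -222674801984/746291 ≈ -2.9838e+5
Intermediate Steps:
I = -17 (I = -2 + (-5 - 1*10) = -2 + (-5 - 10) = -2 - 15 = -17)
n(Y) = -8/5 - 17*Y²
P(h) = -372/973 - 348/(7*h) (P(h) = -3/7 + (-348/h + 90/278)/7 = -3/7 + (-348/h + 90*(1/278))/7 = -3/7 + (-348/h + 45/139)/7 = -3/7 + (45/139 - 348/h)/7 = -3/7 + (45/973 - 348/(7*h)) = -372/973 - 348/(7*h))
P(n(6)) - 1*298375 = 12*(-4031 - 31*(-8/5 - 17*6²))/(973*(-8/5 - 17*6²)) - 1*298375 = 12*(-4031 - 31*(-8/5 - 17*36))/(973*(-8/5 - 17*36)) - 298375 = 12*(-4031 - 31*(-8/5 - 612))/(973*(-8/5 - 612)) - 298375 = 12*(-4031 - 31*(-3068/5))/(973*(-3068/5)) - 298375 = (12/973)*(-5/3068)*(-4031 + 95108/5) - 298375 = (12/973)*(-5/3068)*(74953/5) - 298375 = -224859/746291 - 298375 = -222674801984/746291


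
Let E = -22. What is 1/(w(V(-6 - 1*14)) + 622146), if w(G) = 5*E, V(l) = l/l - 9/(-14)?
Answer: 1/622036 ≈ 1.6076e-6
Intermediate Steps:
V(l) = 23/14 (V(l) = 1 - 9*(-1/14) = 1 + 9/14 = 23/14)
w(G) = -110 (w(G) = 5*(-22) = -110)
1/(w(V(-6 - 1*14)) + 622146) = 1/(-110 + 622146) = 1/622036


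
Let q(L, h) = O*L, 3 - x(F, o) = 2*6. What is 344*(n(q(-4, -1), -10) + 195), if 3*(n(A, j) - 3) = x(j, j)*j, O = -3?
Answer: 78432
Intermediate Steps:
x(F, o) = -9 (x(F, o) = 3 - 2*6 = 3 - 1*12 = 3 - 12 = -9)
q(L, h) = -3*L
n(A, j) = 3 - 3*j (n(A, j) = 3 + (-9*j)/3 = 3 - 3*j)
344*(n(q(-4, -1), -10) + 195) = 344*((3 - 3*(-10)) + 195) = 344*((3 + 30) + 195) = 344*(33 + 195) = 344*228 = 78432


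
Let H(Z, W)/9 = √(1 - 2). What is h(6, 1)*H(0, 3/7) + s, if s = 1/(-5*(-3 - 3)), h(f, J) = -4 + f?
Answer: 1/30 + 18*I ≈ 0.033333 + 18.0*I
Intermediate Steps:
s = 1/30 (s = 1/(-5*(-6)) = 1/30 ≈ 0.033333)
H(Z, W) = 9*I (H(Z, W) = 9*√(1 - 2) = 9*√(-1) = 9*I)
h(6, 1)*H(0, 3/7) + s = (-4 + 6)*(9*I) + 1/30 = 2*(9*I) + 1/30 = 18*I + 1/30 = 1/30 + 18*I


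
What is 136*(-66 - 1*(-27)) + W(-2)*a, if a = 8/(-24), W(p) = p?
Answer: -15910/3 ≈ -5303.3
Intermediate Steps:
a = -⅓ (a = 8*(-1/24) = -⅓ ≈ -0.33333)
136*(-66 - 1*(-27)) + W(-2)*a = 136*(-66 - 1*(-27)) - 2*(-⅓) = 136*(-66 + 27) + ⅔ = 136*(-39) + ⅔ = -5304 + ⅔ = -15910/3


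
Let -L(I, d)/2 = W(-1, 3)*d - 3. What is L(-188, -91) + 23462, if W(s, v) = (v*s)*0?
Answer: 23468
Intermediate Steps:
W(s, v) = 0 (W(s, v) = (s*v)*0 = 0)
L(I, d) = 6 (L(I, d) = -2*(0*d - 3) = -2*(0 - 3) = -2*(-3) = 6)
L(-188, -91) + 23462 = 6 + 23462 = 23468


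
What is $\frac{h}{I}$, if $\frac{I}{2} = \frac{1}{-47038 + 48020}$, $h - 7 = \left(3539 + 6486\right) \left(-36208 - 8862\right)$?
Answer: $-221846930813$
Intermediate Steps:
$h = -451826743$ ($h = 7 + \left(3539 + 6486\right) \left(-36208 - 8862\right) = 7 + 10025 \left(-45070\right) = 7 - 451826750 = -451826743$)
$I = \frac{1}{491}$ ($I = \frac{2}{-47038 + 48020} = \frac{2}{982} = 2 \cdot \frac{1}{982} = \frac{1}{491} \approx 0.0020367$)
$\frac{h}{I} = - 451826743 \frac{1}{\frac{1}{491}} = \left(-451826743\right) 491 = -221846930813$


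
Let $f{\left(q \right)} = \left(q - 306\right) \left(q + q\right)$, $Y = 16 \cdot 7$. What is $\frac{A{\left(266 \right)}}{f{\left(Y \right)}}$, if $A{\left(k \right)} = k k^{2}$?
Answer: $- \frac{336091}{776} \approx -433.11$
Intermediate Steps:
$A{\left(k \right)} = k^{3}$
$Y = 112$
$f{\left(q \right)} = 2 q \left(-306 + q\right)$ ($f{\left(q \right)} = \left(-306 + q\right) 2 q = 2 q \left(-306 + q\right)$)
$\frac{A{\left(266 \right)}}{f{\left(Y \right)}} = \frac{266^{3}}{2 \cdot 112 \left(-306 + 112\right)} = \frac{18821096}{2 \cdot 112 \left(-194\right)} = \frac{18821096}{-43456} = 18821096 \left(- \frac{1}{43456}\right) = - \frac{336091}{776}$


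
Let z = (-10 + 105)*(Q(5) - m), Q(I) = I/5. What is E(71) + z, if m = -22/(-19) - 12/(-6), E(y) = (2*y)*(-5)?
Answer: -915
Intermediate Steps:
E(y) = -10*y
Q(I) = I/5 (Q(I) = I*(⅕) = I/5)
m = 60/19 (m = -22*(-1/19) - 12*(-⅙) = 22/19 + 2 = 60/19 ≈ 3.1579)
z = -205 (z = (-10 + 105)*((⅕)*5 - 1*60/19) = 95*(1 - 60/19) = 95*(-41/19) = -205)
E(71) + z = -10*71 - 205 = -710 - 205 = -915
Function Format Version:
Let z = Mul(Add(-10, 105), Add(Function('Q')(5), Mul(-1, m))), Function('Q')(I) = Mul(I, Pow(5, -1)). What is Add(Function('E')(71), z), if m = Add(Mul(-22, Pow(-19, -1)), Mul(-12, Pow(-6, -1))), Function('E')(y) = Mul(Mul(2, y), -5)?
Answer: -915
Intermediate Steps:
Function('E')(y) = Mul(-10, y)
Function('Q')(I) = Mul(Rational(1, 5), I) (Function('Q')(I) = Mul(I, Rational(1, 5)) = Mul(Rational(1, 5), I))
m = Rational(60, 19) (m = Add(Mul(-22, Rational(-1, 19)), Mul(-12, Rational(-1, 6))) = Add(Rational(22, 19), 2) = Rational(60, 19) ≈ 3.1579)
z = -205 (z = Mul(Add(-10, 105), Add(Mul(Rational(1, 5), 5), Mul(-1, Rational(60, 19)))) = Mul(95, Add(1, Rational(-60, 19))) = Mul(95, Rational(-41, 19)) = -205)
Add(Function('E')(71), z) = Add(Mul(-10, 71), -205) = Add(-710, -205) = -915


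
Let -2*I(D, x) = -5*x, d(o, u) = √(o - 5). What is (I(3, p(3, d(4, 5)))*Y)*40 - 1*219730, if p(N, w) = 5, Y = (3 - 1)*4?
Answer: -215730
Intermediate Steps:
d(o, u) = √(-5 + o)
Y = 8 (Y = 2*4 = 8)
I(D, x) = 5*x/2 (I(D, x) = -(-5)*x/2 = 5*x/2)
(I(3, p(3, d(4, 5)))*Y)*40 - 1*219730 = (((5/2)*5)*8)*40 - 1*219730 = ((25/2)*8)*40 - 219730 = 100*40 - 219730 = 4000 - 219730 = -215730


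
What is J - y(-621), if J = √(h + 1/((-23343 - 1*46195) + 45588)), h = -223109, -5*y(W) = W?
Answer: -621/5 + 33*I*√4700675122/4790 ≈ -124.2 + 472.34*I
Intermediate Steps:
y(W) = -W/5
J = 33*I*√4700675122/4790 (J = √(-223109 + 1/((-23343 - 1*46195) + 45588)) = √(-223109 + 1/((-23343 - 46195) + 45588)) = √(-223109 + 1/(-69538 + 45588)) = √(-223109 + 1/(-23950)) = √(-223109 - 1/23950) = √(-5343460551/23950) = 33*I*√4700675122/4790 ≈ 472.34*I)
J - y(-621) = 33*I*√4700675122/4790 - (-1)*(-621)/5 = 33*I*√4700675122/4790 - 1*621/5 = 33*I*√4700675122/4790 - 621/5 = -621/5 + 33*I*√4700675122/4790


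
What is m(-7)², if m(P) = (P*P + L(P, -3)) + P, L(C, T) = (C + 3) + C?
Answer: 961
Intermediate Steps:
L(C, T) = 3 + 2*C (L(C, T) = (3 + C) + C = 3 + 2*C)
m(P) = 3 + P² + 3*P (m(P) = (P*P + (3 + 2*P)) + P = (P² + (3 + 2*P)) + P = (3 + P² + 2*P) + P = 3 + P² + 3*P)
m(-7)² = (3 + (-7)² + 3*(-7))² = (3 + 49 - 21)² = 31² = 961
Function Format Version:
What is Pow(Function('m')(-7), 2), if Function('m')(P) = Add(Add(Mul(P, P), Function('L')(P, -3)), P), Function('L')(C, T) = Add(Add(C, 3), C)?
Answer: 961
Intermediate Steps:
Function('L')(C, T) = Add(3, Mul(2, C)) (Function('L')(C, T) = Add(Add(3, C), C) = Add(3, Mul(2, C)))
Function('m')(P) = Add(3, Pow(P, 2), Mul(3, P)) (Function('m')(P) = Add(Add(Mul(P, P), Add(3, Mul(2, P))), P) = Add(Add(Pow(P, 2), Add(3, Mul(2, P))), P) = Add(Add(3, Pow(P, 2), Mul(2, P)), P) = Add(3, Pow(P, 2), Mul(3, P)))
Pow(Function('m')(-7), 2) = Pow(Add(3, Pow(-7, 2), Mul(3, -7)), 2) = Pow(Add(3, 49, -21), 2) = Pow(31, 2) = 961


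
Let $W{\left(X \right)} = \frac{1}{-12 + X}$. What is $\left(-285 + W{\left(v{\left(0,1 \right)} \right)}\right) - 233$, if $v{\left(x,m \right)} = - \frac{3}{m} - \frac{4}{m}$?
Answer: $- \frac{9843}{19} \approx -518.05$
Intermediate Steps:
$v{\left(x,m \right)} = - \frac{7}{m}$
$\left(-285 + W{\left(v{\left(0,1 \right)} \right)}\right) - 233 = \left(-285 + \frac{1}{-12 - \frac{7}{1}}\right) - 233 = \left(-285 + \frac{1}{-12 - 7}\right) - 233 = \left(-285 + \frac{1}{-19}\right) - 233 = \left(-285 - \frac{1}{19}\right) - 233 = - \frac{5416}{19} - 233 = - \frac{9843}{19}$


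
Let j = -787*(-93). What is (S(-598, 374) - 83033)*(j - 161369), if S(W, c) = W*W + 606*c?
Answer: -44196136270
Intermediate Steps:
j = 73191
S(W, c) = W**2 + 606*c
(S(-598, 374) - 83033)*(j - 161369) = (((-598)**2 + 606*374) - 83033)*(73191 - 161369) = ((357604 + 226644) - 83033)*(-88178) = (584248 - 83033)*(-88178) = 501215*(-88178) = -44196136270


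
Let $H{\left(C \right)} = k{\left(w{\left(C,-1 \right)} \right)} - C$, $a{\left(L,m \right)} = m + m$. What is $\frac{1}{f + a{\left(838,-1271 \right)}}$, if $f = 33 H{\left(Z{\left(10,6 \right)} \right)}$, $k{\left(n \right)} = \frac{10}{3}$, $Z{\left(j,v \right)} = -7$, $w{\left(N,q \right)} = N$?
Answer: $- \frac{1}{2201} \approx -0.00045434$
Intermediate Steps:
$a{\left(L,m \right)} = 2 m$
$k{\left(n \right)} = \frac{10}{3}$ ($k{\left(n \right)} = 10 \cdot \frac{1}{3} = \frac{10}{3}$)
$H{\left(C \right)} = \frac{10}{3} - C$
$f = 341$ ($f = 33 \left(\frac{10}{3} - -7\right) = 33 \left(\frac{10}{3} + 7\right) = 33 \cdot \frac{31}{3} = 341$)
$\frac{1}{f + a{\left(838,-1271 \right)}} = \frac{1}{341 + 2 \left(-1271\right)} = \frac{1}{341 - 2542} = \frac{1}{-2201} = - \frac{1}{2201}$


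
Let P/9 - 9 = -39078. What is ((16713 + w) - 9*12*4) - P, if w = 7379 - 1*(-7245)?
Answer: 382526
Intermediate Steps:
P = -351621 (P = 81 + 9*(-39078) = 81 - 351702 = -351621)
w = 14624 (w = 7379 + 7245 = 14624)
((16713 + w) - 9*12*4) - P = ((16713 + 14624) - 9*12*4) - 1*(-351621) = (31337 - 108*4) + 351621 = (31337 - 432) + 351621 = 30905 + 351621 = 382526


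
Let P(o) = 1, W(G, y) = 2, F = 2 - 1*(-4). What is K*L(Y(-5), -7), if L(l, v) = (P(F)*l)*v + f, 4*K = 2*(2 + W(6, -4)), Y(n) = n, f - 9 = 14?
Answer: 116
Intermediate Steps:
f = 23 (f = 9 + 14 = 23)
F = 6 (F = 2 + 4 = 6)
K = 2 (K = (2*(2 + 2))/4 = (2*4)/4 = (¼)*8 = 2)
L(l, v) = 23 + l*v (L(l, v) = (1*l)*v + 23 = l*v + 23 = 23 + l*v)
K*L(Y(-5), -7) = 2*(23 - 5*(-7)) = 2*(23 + 35) = 2*58 = 116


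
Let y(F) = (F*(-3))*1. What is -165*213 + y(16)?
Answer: -35193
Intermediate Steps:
y(F) = -3*F (y(F) = -3*F*1 = -3*F)
-165*213 + y(16) = -165*213 - 3*16 = -35145 - 48 = -35193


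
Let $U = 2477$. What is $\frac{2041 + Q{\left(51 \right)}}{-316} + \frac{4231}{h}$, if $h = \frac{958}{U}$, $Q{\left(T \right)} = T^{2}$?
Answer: $\frac{413411507}{37841} \approx 10925.0$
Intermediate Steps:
$h = \frac{958}{2477} \approx 0.38676$
$\frac{2041 + Q{\left(51 \right)}}{-316} + \frac{4231}{h} = \frac{2041 + 51^{2}}{-316} + \frac{4231}{\frac{958}{2477}} = \left(2041 + 2601\right) \left(- \frac{1}{316}\right) + 4231 \cdot \frac{2477}{958} = 4642 \left(- \frac{1}{316}\right) + \frac{10480187}{958} = - \frac{2321}{158} + \frac{10480187}{958} = \frac{413411507}{37841}$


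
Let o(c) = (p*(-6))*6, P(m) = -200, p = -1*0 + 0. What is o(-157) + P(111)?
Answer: -200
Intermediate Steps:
p = 0 (p = 0 + 0 = 0)
o(c) = 0 (o(c) = (0*(-6))*6 = 0*6 = 0)
o(-157) + P(111) = 0 - 200 = -200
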